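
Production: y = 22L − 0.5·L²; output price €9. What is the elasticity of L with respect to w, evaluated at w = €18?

From P·MP_L = w with MP_L = 22 − L, labor demand is L(w) = 22 − w/9.
dL/dw = −1/(9) = -1/9.
At w = 18, L = 20, so ε = (dL/dw)·(w/L) = (-1/9)·(18/20) = -0.1.

ε = -0.1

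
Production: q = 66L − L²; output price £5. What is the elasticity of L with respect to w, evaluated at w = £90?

ε = -0.375

From P·MP_L = w with MP_L = 66 − 2L, labor demand is L(w) = (66 − w/5)/2.
dL/dw = −1/(10) = -0.1.
At w = 90, L = 24, so ε = (dL/dw)·(w/L) = (-0.1)·(90/24) = -0.375.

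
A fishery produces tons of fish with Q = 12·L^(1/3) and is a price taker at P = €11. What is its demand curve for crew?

MP_L = (1/3)·12·L^(-2/3) = 4·L^(-2/3).
Setting P·MP_L = w: 44·L^(-2/3) = w.
Solving for L: L^(-2/3) = w/44, so L = (44/w)^(3/2).

L(w) = (44/w)^(3/2)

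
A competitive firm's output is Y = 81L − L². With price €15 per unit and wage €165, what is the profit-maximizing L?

The marginal product of L is MP_L = 81 − 2L.
A price-taking firm hires until the value of the marginal product equals the wage: P·MP_L = w, so 15·(81 − 2L) = 165.
Then 81 − 2L = 11, giving L = 35.

L* = 35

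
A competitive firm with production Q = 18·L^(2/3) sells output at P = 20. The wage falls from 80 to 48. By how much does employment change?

From P·MP_L = w with MP_L = 12·L^(-1/3), the labor demand is L(w) = (240/w)^(3).
At w = 80: L = 27. At w = 48: L = 125.
ΔL = 125 − 27 = 98.

ΔL = 98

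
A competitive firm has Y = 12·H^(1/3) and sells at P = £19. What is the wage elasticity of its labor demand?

ε = -1.5

MP_H = (1/3)·12·H^(-2/3), so P·MP_H = w gives 76·H^(-2/3) = w.
Solving, H(w) = (76/w)^(3/2). This is a constant-elasticity form: H ∝ w^(−3/2), so ε = −3/2.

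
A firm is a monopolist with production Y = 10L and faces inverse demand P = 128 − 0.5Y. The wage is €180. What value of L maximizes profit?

L* = 11

Marginal revenue from the inverse demand is MR = 128 − Y.
The marginal product is MP_L = 10.
A monopolist hires until marginal revenue product equals the wage: MR·MP_L = w.
(128 − 10L)·10 = 180, so L = 11.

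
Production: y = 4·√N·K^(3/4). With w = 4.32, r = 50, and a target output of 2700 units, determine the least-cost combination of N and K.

N* = 625, K* = 81

Cost minimization requires the marginal rate of technical substitution to equal the input-price ratio: MP_N/MP_K = w/r.
Here MP_N/MP_K = (1/2)·(K/N)/(3/4) = (2/3)·(K/N). Setting this equal to 4.32/50 = 0.0864 gives K = 0.1296N.
Substituting into y = 2700: 4·N^(1/2)·(0.1296N)^(3/4) = 2700.
Solving, N = 625 and K = 81.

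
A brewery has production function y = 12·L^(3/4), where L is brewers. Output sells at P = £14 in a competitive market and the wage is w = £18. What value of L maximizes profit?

L* = 2401

MP_L = (3/4)·12·L^(-1/4) = 9·L^(-1/4).
Profit maximization for a price taker requires P·MP_L = w: 14·9·L^(-1/4) = 18.
So L^(-1/4) = 1/7, which gives L = 2401.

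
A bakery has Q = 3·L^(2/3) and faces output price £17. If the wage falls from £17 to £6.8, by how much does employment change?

ΔL = 117

From P·MP_L = w with MP_L = 2·L^(-1/3), the labor demand is L(w) = (34/w)^(3).
At w = 17: L = 8. At w = 6.8: L = 125.
ΔL = 125 − 8 = 117.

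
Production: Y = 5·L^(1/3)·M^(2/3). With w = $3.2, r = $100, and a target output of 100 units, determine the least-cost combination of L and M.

Cost minimization requires the marginal rate of technical substitution to equal the input-price ratio: MP_L/MP_M = w/r.
Here MP_L/MP_M = (1/3)·(M/L)/(2/3) = 0.5·(M/L). Setting this equal to 3.2/100 = 0.032 gives M = 0.064L.
Substituting into Y = 100: 5·L^(1/3)·(0.064L)^(2/3) = 100.
Solving, L = 125 and M = 8.

L* = 125, M* = 8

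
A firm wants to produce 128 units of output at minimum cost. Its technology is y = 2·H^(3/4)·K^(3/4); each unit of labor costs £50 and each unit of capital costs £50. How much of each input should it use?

Cost minimization requires the marginal rate of technical substitution to equal the input-price ratio: MP_H/MP_K = w/r.
Here MP_H/MP_K = (3/4)·(K/H)/(3/4) = (K/H). Setting this equal to 50/50 = 1 gives K = H.
Substituting into y = 128: 2·H^(3/4)·(H)^(3/4) = 128.
Solving, H = 16 and K = 16.

H* = 16, K* = 16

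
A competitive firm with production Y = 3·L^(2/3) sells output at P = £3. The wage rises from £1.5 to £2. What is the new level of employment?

L* = 27

From P·MP_L = w with MP_L = 2·L^(-1/3), the labor demand is L(w) = (6/w)^(3).
At w = 1.5: L = 64. At w = 2: L = 27.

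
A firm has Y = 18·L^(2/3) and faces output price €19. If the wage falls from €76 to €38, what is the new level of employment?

L* = 216

From P·MP_L = w with MP_L = 12·L^(-1/3), the labor demand is L(w) = (228/w)^(3).
At w = 76: L = 27. At w = 38: L = 216.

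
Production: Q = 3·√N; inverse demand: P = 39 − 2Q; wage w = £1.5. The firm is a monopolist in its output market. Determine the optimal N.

Marginal revenue from the inverse demand is MR = 39 − 4Q.
The marginal product is MP_N = 1.5·N^(-1/2).
A monopolist hires until marginal revenue product equals the wage: MR·MP_N = w.
At N, Q = 3·√N. Substituting and solving: (39 − 12·√N)·1.5·N^(-1/2) = 1.5 gives N = 9.

N* = 9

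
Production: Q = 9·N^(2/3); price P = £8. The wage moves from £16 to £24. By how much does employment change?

From P·MP_N = w with MP_N = 6·N^(-1/3), the labor demand is N(w) = (48/w)^(3).
At w = 16: N = 27. At w = 24: N = 8.
ΔN = 8 − 27 = -19.

ΔN = -19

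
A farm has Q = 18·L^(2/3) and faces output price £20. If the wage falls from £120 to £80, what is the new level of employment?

From P·MP_L = w with MP_L = 12·L^(-1/3), the labor demand is L(w) = (240/w)^(3).
At w = 120: L = 8. At w = 80: L = 27.

L* = 27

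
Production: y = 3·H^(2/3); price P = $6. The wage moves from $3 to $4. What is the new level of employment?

From P·MP_H = w with MP_H = 2·H^(-1/3), the labor demand is H(w) = (12/w)^(3).
At w = 3: H = 64. At w = 4: H = 27.

H* = 27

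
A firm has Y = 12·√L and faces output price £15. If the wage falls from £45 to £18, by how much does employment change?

From P·MP_L = w with MP_L = 6·L^(-1/2), the labor demand is L(w) = (90/w)^(2).
At w = 45: L = 4. At w = 18: L = 25.
ΔL = 25 − 4 = 21.

ΔL = 21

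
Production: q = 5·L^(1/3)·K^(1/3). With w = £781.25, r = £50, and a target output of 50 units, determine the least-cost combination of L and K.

L* = 8, K* = 125

Cost minimization requires the marginal rate of technical substitution to equal the input-price ratio: MP_L/MP_K = w/r.
Here MP_L/MP_K = (1/3)·(K/L)/(1/3) = (K/L). Setting this equal to 781.25/50 = 15.625 gives K = 15.625L.
Substituting into q = 50: 5·L^(1/3)·(15.625L)^(1/3) = 50.
Solving, L = 8 and K = 125.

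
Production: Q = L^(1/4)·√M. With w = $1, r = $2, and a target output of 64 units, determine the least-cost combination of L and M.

L* = 256, M* = 256

Cost minimization requires the marginal rate of technical substitution to equal the input-price ratio: MP_L/MP_M = w/r.
Here MP_L/MP_M = (1/4)·(M/L)/(1/2) = 0.5·(M/L). Setting this equal to 1/2 = 0.5 gives M = L.
Substituting into Q = 64: L^(1/4)·(L)^(1/2) = 64.
Solving, L = 256 and M = 256.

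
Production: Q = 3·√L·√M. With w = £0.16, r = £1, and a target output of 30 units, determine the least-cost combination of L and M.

Cost minimization requires the marginal rate of technical substitution to equal the input-price ratio: MP_L/MP_M = w/r.
Here MP_L/MP_M = (1/2)·(M/L)/(1/2) = (M/L). Setting this equal to 0.16/1 = 0.16 gives M = 0.16L.
Substituting into Q = 30: 3·L^(1/2)·(0.16L)^(1/2) = 30.
Solving, L = 25 and M = 4.

L* = 25, M* = 4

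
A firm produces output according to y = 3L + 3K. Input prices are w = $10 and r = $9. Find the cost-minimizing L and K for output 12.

L* = 0, K* = 4

The inputs are perfect substitutes, so the firm uses whichever has the lower cost per unit of output.
Cost per unit of output via L is w/3 = 10/3; via K it is r/3 = 3. K is cheaper.
Producing y = 12 with K alone: L = 0, K = 4.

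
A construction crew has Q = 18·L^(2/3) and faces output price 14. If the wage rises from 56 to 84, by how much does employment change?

From P·MP_L = w with MP_L = 12·L^(-1/3), the labor demand is L(w) = (168/w)^(3).
At w = 56: L = 27. At w = 84: L = 8.
ΔL = 8 − 27 = -19.

ΔL = -19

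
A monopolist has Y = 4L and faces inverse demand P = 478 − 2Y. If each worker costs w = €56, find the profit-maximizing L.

Marginal revenue from the inverse demand is MR = 478 − 4Y.
The marginal product is MP_L = 4.
A monopolist hires until marginal revenue product equals the wage: MR·MP_L = w.
(478 − 16L)·4 = 56, so L = 29.

L* = 29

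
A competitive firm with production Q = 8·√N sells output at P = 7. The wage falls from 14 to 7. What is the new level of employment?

From P·MP_N = w with MP_N = 4·N^(-1/2), the labor demand is N(w) = (28/w)^(2).
At w = 14: N = 4. At w = 7: N = 16.

N* = 16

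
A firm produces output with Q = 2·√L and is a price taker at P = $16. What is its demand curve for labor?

MP_L = (1/2)·2·L^(-1/2) = L^(-1/2).
Setting P·MP_L = w: 16·L^(-1/2) = w.
Solving for L: L^(-1/2) = w/16, so L = (16/w)^(2).

L(w) = 256/w²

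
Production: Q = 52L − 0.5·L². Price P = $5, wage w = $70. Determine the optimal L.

The marginal product of L is MP_L = 52 − L.
A price-taking firm hires until the value of the marginal product equals the wage: P·MP_L = w, so 5·(52 − L) = 70.
Then 52 − L = 14, giving L = 38.

L* = 38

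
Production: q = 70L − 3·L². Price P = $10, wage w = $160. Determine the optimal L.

L* = 9

The marginal product of L is MP_L = 70 − 6L.
A price-taking firm hires until the value of the marginal product equals the wage: P·MP_L = w, so 10·(70 − 6L) = 160.
Then 70 − 6L = 16, giving L = 9.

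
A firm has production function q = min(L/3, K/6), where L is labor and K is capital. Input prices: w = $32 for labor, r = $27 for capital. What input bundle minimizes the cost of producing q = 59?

L* = 177, K* = 354

With a fixed-proportions technology, the cost-minimizing bundle uses no slack in either input: L/3 = K/6 = q.
So L = 3·59 = 177 and K = 6·59 = 354.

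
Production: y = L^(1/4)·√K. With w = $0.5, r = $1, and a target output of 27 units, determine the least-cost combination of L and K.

L* = 81, K* = 81

Cost minimization requires the marginal rate of technical substitution to equal the input-price ratio: MP_L/MP_K = w/r.
Here MP_L/MP_K = (1/4)·(K/L)/(1/2) = 0.5·(K/L). Setting this equal to 0.5/1 = 0.5 gives K = L.
Substituting into y = 27: L^(1/4)·(L)^(1/2) = 27.
Solving, L = 81 and K = 81.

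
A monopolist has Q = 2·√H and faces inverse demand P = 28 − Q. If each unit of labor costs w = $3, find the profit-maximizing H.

Marginal revenue from the inverse demand is MR = 28 − 2Q.
The marginal product is MP_H = H^(-1/2).
A monopolist hires until marginal revenue product equals the wage: MR·MP_H = w.
At H, Q = 2·√H. Substituting and solving: (28 − 4·√H)·H^(-1/2) = 3 gives H = 16.

H* = 16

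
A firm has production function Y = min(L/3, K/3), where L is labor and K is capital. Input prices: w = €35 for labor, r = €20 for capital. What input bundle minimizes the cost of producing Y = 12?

With a fixed-proportions technology, the cost-minimizing bundle uses no slack in either input: L/3 = K/3 = Y.
So L = 3·12 = 36 and K = 3·12 = 36.

L* = 36, K* = 36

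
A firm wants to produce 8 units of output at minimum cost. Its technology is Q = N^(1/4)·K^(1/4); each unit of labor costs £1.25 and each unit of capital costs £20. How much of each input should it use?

N* = 256, K* = 16

Cost minimization requires the marginal rate of technical substitution to equal the input-price ratio: MP_N/MP_K = w/r.
Here MP_N/MP_K = (1/4)·(K/N)/(1/4) = (K/N). Setting this equal to 1.25/20 = 0.0625 gives K = 0.0625N.
Substituting into Q = 8: N^(1/4)·(0.0625N)^(1/4) = 8.
Solving, N = 256 and K = 16.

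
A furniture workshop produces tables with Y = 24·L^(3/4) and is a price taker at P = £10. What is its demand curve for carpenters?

MP_L = (3/4)·24·L^(-1/4) = 18·L^(-1/4).
Setting P·MP_L = w: 180·L^(-1/4) = w.
Solving for L: L^(-1/4) = w/180, so L = (180/w)^(4).

L(w) = (180/w)^(4)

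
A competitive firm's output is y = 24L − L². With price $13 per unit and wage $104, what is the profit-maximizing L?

L* = 8

The marginal product of L is MP_L = 24 − 2L.
A price-taking firm hires until the value of the marginal product equals the wage: P·MP_L = w, so 13·(24 − 2L) = 104.
Then 24 − 2L = 8, giving L = 8.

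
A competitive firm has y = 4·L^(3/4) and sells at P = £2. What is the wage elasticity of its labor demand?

MP_L = (3/4)·4·L^(-1/4), so P·MP_L = w gives 6·L^(-1/4) = w.
Solving, L(w) = (6/w)^(4). This is a constant-elasticity form: L ∝ w^(−4), so ε = −4.

ε = -4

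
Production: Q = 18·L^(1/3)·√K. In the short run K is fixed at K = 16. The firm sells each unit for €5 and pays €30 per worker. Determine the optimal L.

With K = 16, MP_L = (1/3)·18·L^(-2/3)·16^(1/2) = 24·L^(-2/3).
Profit maximization for a price taker requires P·MP_L = w: 5·24·L^(-2/3) = 30.
So L^(-2/3) = 0.25, which gives L = 8.

L* = 8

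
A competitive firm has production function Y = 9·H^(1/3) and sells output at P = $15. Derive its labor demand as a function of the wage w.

H(w) = (45/w)^(3/2)

MP_H = (1/3)·9·H^(-2/3) = 3·H^(-2/3).
Setting P·MP_H = w: 45·H^(-2/3) = w.
Solving for H: H^(-2/3) = w/45, so H = (45/w)^(3/2).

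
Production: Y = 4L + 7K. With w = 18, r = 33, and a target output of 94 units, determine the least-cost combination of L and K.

The inputs are perfect substitutes, so the firm uses whichever has the lower cost per unit of output.
Cost per unit of output via L is w/4 = 4.5; via K it is r/7 = 33/7. L is cheaper.
Producing Y = 94 with L alone: L = 23.5, K = 0.

L* = 23.5, K* = 0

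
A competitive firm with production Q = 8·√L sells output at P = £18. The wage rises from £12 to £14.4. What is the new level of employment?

L* = 25

From P·MP_L = w with MP_L = 4·L^(-1/2), the labor demand is L(w) = (72/w)^(2).
At w = 12: L = 36. At w = 14.4: L = 25.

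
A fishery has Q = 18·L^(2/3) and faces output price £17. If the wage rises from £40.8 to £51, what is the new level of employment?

L* = 64

From P·MP_L = w with MP_L = 12·L^(-1/3), the labor demand is L(w) = (204/w)^(3).
At w = 40.8: L = 125. At w = 51: L = 64.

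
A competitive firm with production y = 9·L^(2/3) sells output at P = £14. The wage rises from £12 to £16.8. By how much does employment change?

From P·MP_L = w with MP_L = 6·L^(-1/3), the labor demand is L(w) = (84/w)^(3).
At w = 12: L = 343. At w = 16.8: L = 125.
ΔL = 125 − 343 = -218.

ΔL = -218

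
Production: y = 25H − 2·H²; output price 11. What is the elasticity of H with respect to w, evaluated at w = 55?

ε = -0.25

From P·MP_H = w with MP_H = 25 − 4H, labor demand is H(w) = (25 − w/11)/4.
dH/dw = −1/(44) = -1/44.
At w = 55, H = 5, so ε = (dH/dw)·(w/H) = (-1/44)·(55/5) = -0.25.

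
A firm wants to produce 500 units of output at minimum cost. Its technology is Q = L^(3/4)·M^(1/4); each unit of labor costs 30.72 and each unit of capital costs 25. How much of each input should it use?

Cost minimization requires the marginal rate of technical substitution to equal the input-price ratio: MP_L/MP_M = w/r.
Here MP_L/MP_M = (3/4)·(M/L)/(1/4) = 3·(M/L). Setting this equal to 30.72/25 = 1.2288 gives M = 0.4096L.
Substituting into Q = 500: L^(3/4)·(0.4096L)^(1/4) = 500.
Solving, L = 625 and M = 256.

L* = 625, M* = 256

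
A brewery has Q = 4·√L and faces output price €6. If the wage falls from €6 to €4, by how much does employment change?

From P·MP_L = w with MP_L = 2·L^(-1/2), the labor demand is L(w) = (12/w)^(2).
At w = 6: L = 4. At w = 4: L = 9.
ΔL = 9 − 4 = 5.

ΔL = 5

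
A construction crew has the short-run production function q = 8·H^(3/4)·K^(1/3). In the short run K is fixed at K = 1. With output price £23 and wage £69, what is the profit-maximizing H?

H* = 16

With K = 1, MP_H = (3/4)·8·H^(-1/4)·1^(1/3) = 6·H^(-1/4).
Profit maximization for a price taker requires P·MP_H = w: 23·6·H^(-1/4) = 69.
So H^(-1/4) = 0.5, which gives H = 16.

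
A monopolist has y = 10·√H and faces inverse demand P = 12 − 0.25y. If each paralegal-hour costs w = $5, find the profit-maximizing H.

H* = 4

Marginal revenue from the inverse demand is MR = 12 − 0.5y.
The marginal product is MP_H = 5·H^(-1/2).
A monopolist hires until marginal revenue product equals the wage: MR·MP_H = w.
At H, y = 10·√H. Substituting and solving: (12 − 5·√H)·5·H^(-1/2) = 5 gives H = 4.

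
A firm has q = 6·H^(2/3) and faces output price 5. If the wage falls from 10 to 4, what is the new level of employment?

From P·MP_H = w with MP_H = 4·H^(-1/3), the labor demand is H(w) = (20/w)^(3).
At w = 10: H = 8. At w = 4: H = 125.

H* = 125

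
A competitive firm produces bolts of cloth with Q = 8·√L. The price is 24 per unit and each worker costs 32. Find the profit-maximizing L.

L* = 9

MP_L = (1/2)·8·L^(-1/2) = 4·L^(-1/2).
Profit maximization for a price taker requires P·MP_L = w: 24·4·L^(-1/2) = 32.
So L^(-1/2) = 1/3, which gives L = 9.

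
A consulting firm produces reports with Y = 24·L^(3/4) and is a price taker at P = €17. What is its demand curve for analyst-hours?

MP_L = (3/4)·24·L^(-1/4) = 18·L^(-1/4).
Setting P·MP_L = w: 306·L^(-1/4) = w.
Solving for L: L^(-1/4) = w/306, so L = (306/w)^(4).

L(w) = (306/w)^(4)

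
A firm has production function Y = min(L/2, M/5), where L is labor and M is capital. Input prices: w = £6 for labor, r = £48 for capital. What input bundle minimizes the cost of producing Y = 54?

L* = 108, M* = 270

With a fixed-proportions technology, the cost-minimizing bundle uses no slack in either input: L/2 = M/5 = Y.
So L = 2·54 = 108 and M = 5·54 = 270.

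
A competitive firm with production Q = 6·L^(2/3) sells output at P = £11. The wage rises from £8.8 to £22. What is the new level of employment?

From P·MP_L = w with MP_L = 4·L^(-1/3), the labor demand is L(w) = (44/w)^(3).
At w = 8.8: L = 125. At w = 22: L = 8.

L* = 8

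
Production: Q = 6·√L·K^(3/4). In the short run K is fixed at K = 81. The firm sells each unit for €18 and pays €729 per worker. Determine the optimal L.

With K = 81, MP_L = (1/2)·6·L^(-1/2)·81^(3/4) = 81·L^(-1/2).
Profit maximization for a price taker requires P·MP_L = w: 18·81·L^(-1/2) = 729.
So L^(-1/2) = 0.5, which gives L = 4.

L* = 4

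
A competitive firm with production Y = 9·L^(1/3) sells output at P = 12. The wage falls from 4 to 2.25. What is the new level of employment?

From P·MP_L = w with MP_L = 3·L^(-2/3), the labor demand is L(w) = (36/w)^(3/2).
At w = 4: L = 27. At w = 2.25: L = 64.

L* = 64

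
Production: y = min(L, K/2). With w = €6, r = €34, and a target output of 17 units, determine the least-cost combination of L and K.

L* = 17, K* = 34

With a fixed-proportions technology, the cost-minimizing bundle uses no slack in either input: L = K/2 = y.
So L = 17 and K = 2·17 = 34.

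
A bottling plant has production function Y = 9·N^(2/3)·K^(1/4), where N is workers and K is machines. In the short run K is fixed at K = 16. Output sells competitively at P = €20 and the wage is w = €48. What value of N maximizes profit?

With K = 16, MP_N = (2/3)·9·N^(-1/3)·16^(1/4) = 12·N^(-1/3).
Profit maximization for a price taker requires P·MP_N = w: 20·12·N^(-1/3) = 48.
So N^(-1/3) = 0.2, which gives N = 125.

N* = 125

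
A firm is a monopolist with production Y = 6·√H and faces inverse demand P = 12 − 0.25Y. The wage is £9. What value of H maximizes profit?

H* = 4

Marginal revenue from the inverse demand is MR = 12 − 0.5Y.
The marginal product is MP_H = 3·H^(-1/2).
A monopolist hires until marginal revenue product equals the wage: MR·MP_H = w.
At H, Y = 6·√H. Substituting and solving: (12 − 3·√H)·3·H^(-1/2) = 9 gives H = 4.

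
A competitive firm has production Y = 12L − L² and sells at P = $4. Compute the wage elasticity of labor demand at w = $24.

ε = -1

From P·MP_L = w with MP_L = 12 − 2L, labor demand is L(w) = (12 − w/4)/2.
dL/dw = −1/(8) = -0.125.
At w = 24, L = 3, so ε = (dL/dw)·(w/L) = (-0.125)·(24/3) = -1.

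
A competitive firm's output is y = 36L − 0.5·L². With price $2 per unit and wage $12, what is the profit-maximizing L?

L* = 30

The marginal product of L is MP_L = 36 − L.
A price-taking firm hires until the value of the marginal product equals the wage: P·MP_L = w, so 2·(36 − L) = 12.
Then 36 − L = 6, giving L = 30.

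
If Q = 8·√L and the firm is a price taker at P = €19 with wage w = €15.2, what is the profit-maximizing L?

MP_L = (1/2)·8·L^(-1/2) = 4·L^(-1/2).
Profit maximization for a price taker requires P·MP_L = w: 19·4·L^(-1/2) = 15.2.
So L^(-1/2) = 0.2, which gives L = 25.

L* = 25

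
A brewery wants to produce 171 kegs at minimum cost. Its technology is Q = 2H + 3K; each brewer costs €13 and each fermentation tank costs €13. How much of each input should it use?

H* = 0, K* = 57

The inputs are perfect substitutes, so the firm uses whichever has the lower cost per unit of output.
Cost per unit of output via H is w/2 = 6.5; via K it is r/3 = 13/3. K is cheaper.
Producing Q = 171 with K alone: H = 0, K = 57.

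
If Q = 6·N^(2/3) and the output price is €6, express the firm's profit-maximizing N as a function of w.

N(w) = 13824/w³

MP_N = (2/3)·6·N^(-1/3) = 4·N^(-1/3).
Setting P·MP_N = w: 24·N^(-1/3) = w.
Solving for N: N^(-1/3) = w/24, so N = (24/w)^(3).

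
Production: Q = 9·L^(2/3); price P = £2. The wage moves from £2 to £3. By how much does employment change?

From P·MP_L = w with MP_L = 6·L^(-1/3), the labor demand is L(w) = (12/w)^(3).
At w = 2: L = 216. At w = 3: L = 64.
ΔL = 64 − 216 = -152.

ΔL = -152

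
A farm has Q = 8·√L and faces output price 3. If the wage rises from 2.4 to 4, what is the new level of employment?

L* = 9

From P·MP_L = w with MP_L = 4·L^(-1/2), the labor demand is L(w) = (12/w)^(2).
At w = 2.4: L = 25. At w = 4: L = 9.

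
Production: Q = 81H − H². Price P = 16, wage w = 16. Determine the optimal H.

The marginal product of H is MP_H = 81 − 2H.
A price-taking firm hires until the value of the marginal product equals the wage: P·MP_H = w, so 16·(81 − 2H) = 16.
Then 81 − 2H = 1, giving H = 40.

H* = 40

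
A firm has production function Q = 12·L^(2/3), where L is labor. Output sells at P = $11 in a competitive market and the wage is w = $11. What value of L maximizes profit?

MP_L = (2/3)·12·L^(-1/3) = 8·L^(-1/3).
Profit maximization for a price taker requires P·MP_L = w: 11·8·L^(-1/3) = 11.
So L^(-1/3) = 0.125, which gives L = 512.

L* = 512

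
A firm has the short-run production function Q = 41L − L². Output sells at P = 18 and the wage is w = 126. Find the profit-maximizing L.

The marginal product of L is MP_L = 41 − 2L.
A price-taking firm hires until the value of the marginal product equals the wage: P·MP_L = w, so 18·(41 − 2L) = 126.
Then 41 − 2L = 7, giving L = 17.

L* = 17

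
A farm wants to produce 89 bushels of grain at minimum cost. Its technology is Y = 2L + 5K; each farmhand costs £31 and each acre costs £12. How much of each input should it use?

The inputs are perfect substitutes, so the firm uses whichever has the lower cost per unit of output.
Cost per unit of output via L is w/2 = 15.5; via K it is r/5 = 2.4. K is cheaper.
Producing Y = 89 with K alone: L = 0, K = 17.8.

L* = 0, K* = 17.8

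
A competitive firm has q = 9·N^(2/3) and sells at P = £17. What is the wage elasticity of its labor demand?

MP_N = (2/3)·9·N^(-1/3), so P·MP_N = w gives 102·N^(-1/3) = w.
Solving, N(w) = (102/w)^(3). This is a constant-elasticity form: N ∝ w^(−3), so ε = −3.

ε = -3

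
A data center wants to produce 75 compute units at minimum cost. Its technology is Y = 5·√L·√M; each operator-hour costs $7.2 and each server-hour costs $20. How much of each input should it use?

Cost minimization requires the marginal rate of technical substitution to equal the input-price ratio: MP_L/MP_M = w/r.
Here MP_L/MP_M = (1/2)·(M/L)/(1/2) = (M/L). Setting this equal to 7.2/20 = 0.36 gives M = 0.36L.
Substituting into Y = 75: 5·L^(1/2)·(0.36L)^(1/2) = 75.
Solving, L = 25 and M = 9.

L* = 25, M* = 9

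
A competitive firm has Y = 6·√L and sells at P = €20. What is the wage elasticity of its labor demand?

ε = -2

MP_L = (1/2)·6·L^(-1/2), so P·MP_L = w gives 60·L^(-1/2) = w.
Solving, L(w) = (60/w)^(2). This is a constant-elasticity form: L ∝ w^(−2), so ε = −2.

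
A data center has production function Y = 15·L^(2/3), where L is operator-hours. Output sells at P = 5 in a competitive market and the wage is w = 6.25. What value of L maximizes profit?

MP_L = (2/3)·15·L^(-1/3) = 10·L^(-1/3).
Profit maximization for a price taker requires P·MP_L = w: 5·10·L^(-1/3) = 6.25.
So L^(-1/3) = 0.125, which gives L = 512.

L* = 512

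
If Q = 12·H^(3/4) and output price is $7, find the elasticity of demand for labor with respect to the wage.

MP_H = (3/4)·12·H^(-1/4), so P·MP_H = w gives 63·H^(-1/4) = w.
Solving, H(w) = (63/w)^(4). This is a constant-elasticity form: H ∝ w^(−4), so ε = −4.

ε = -4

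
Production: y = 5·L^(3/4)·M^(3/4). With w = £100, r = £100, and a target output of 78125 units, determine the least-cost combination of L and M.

Cost minimization requires the marginal rate of technical substitution to equal the input-price ratio: MP_L/MP_M = w/r.
Here MP_L/MP_M = (3/4)·(M/L)/(3/4) = (M/L). Setting this equal to 100/100 = 1 gives M = L.
Substituting into y = 78125: 5·L^(3/4)·(L)^(3/4) = 78125.
Solving, L = 625 and M = 625.

L* = 625, M* = 625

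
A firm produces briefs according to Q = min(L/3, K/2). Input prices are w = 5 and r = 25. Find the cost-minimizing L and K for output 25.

L* = 75, K* = 50

With a fixed-proportions technology, the cost-minimizing bundle uses no slack in either input: L/3 = K/2 = Q.
So L = 3·25 = 75 and K = 2·25 = 50.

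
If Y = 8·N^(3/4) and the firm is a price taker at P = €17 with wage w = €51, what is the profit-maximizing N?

N* = 16

MP_N = (3/4)·8·N^(-1/4) = 6·N^(-1/4).
Profit maximization for a price taker requires P·MP_N = w: 17·6·N^(-1/4) = 51.
So N^(-1/4) = 0.5, which gives N = 16.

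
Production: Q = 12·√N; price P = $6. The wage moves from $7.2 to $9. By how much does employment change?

ΔN = -9

From P·MP_N = w with MP_N = 6·N^(-1/2), the labor demand is N(w) = (36/w)^(2).
At w = 7.2: N = 25. At w = 9: N = 16.
ΔN = 16 − 25 = -9.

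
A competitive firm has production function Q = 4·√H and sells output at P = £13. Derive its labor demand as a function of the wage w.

H(w) = 676/w²

MP_H = (1/2)·4·H^(-1/2) = 2·H^(-1/2).
Setting P·MP_H = w: 26·H^(-1/2) = w.
Solving for H: H^(-1/2) = w/26, so H = (26/w)^(2).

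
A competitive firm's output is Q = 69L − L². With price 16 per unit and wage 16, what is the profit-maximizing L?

The marginal product of L is MP_L = 69 − 2L.
A price-taking firm hires until the value of the marginal product equals the wage: P·MP_L = w, so 16·(69 − 2L) = 16.
Then 69 − 2L = 1, giving L = 34.

L* = 34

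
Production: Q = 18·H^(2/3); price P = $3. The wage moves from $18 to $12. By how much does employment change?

From P·MP_H = w with MP_H = 12·H^(-1/3), the labor demand is H(w) = (36/w)^(3).
At w = 18: H = 8. At w = 12: H = 27.
ΔH = 27 − 8 = 19.

ΔH = 19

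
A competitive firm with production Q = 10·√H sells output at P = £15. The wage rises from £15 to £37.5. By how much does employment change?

ΔH = -21

From P·MP_H = w with MP_H = 5·H^(-1/2), the labor demand is H(w) = (75/w)^(2).
At w = 15: H = 25. At w = 37.5: H = 4.
ΔH = 4 − 25 = -21.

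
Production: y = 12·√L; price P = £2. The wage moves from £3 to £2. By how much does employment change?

ΔL = 20

From P·MP_L = w with MP_L = 6·L^(-1/2), the labor demand is L(w) = (12/w)^(2).
At w = 3: L = 16. At w = 2: L = 36.
ΔL = 36 − 16 = 20.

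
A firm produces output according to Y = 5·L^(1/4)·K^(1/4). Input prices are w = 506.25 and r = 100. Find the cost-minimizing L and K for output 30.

L* = 16, K* = 81

Cost minimization requires the marginal rate of technical substitution to equal the input-price ratio: MP_L/MP_K = w/r.
Here MP_L/MP_K = (1/4)·(K/L)/(1/4) = (K/L). Setting this equal to 506.25/100 = 5.0625 gives K = 5.0625L.
Substituting into Y = 30: 5·L^(1/4)·(5.0625L)^(1/4) = 30.
Solving, L = 16 and K = 81.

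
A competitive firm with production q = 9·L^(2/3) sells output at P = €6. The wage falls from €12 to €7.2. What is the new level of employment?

L* = 125

From P·MP_L = w with MP_L = 6·L^(-1/3), the labor demand is L(w) = (36/w)^(3).
At w = 12: L = 27. At w = 7.2: L = 125.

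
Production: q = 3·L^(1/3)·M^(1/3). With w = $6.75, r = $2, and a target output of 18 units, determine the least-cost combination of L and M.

L* = 8, M* = 27

Cost minimization requires the marginal rate of technical substitution to equal the input-price ratio: MP_L/MP_M = w/r.
Here MP_L/MP_M = (1/3)·(M/L)/(1/3) = (M/L). Setting this equal to 6.75/2 = 3.375 gives M = 3.375L.
Substituting into q = 18: 3·L^(1/3)·(3.375L)^(1/3) = 18.
Solving, L = 8 and M = 27.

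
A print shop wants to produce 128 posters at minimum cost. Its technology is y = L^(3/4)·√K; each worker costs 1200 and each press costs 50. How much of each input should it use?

L* = 16, K* = 256

Cost minimization requires the marginal rate of technical substitution to equal the input-price ratio: MP_L/MP_K = w/r.
Here MP_L/MP_K = (3/4)·(K/L)/(1/2) = 1.5·(K/L). Setting this equal to 1200/50 = 24 gives K = 16L.
Substituting into y = 128: L^(3/4)·(16L)^(1/2) = 128.
Solving, L = 16 and K = 256.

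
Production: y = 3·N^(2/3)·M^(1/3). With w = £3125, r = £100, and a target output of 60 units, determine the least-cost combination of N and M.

Cost minimization requires the marginal rate of technical substitution to equal the input-price ratio: MP_N/MP_M = w/r.
Here MP_N/MP_M = (2/3)·(M/N)/(1/3) = 2·(M/N). Setting this equal to 3125/100 = 31.25 gives M = 15.625N.
Substituting into y = 60: 3·N^(2/3)·(15.625N)^(1/3) = 60.
Solving, N = 8 and M = 125.

N* = 8, M* = 125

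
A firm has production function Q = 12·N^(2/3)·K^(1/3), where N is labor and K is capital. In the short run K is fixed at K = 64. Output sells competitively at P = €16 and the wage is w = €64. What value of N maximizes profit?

N* = 512

With K = 64, MP_N = (2/3)·12·N^(-1/3)·64^(1/3) = 32·N^(-1/3).
Profit maximization for a price taker requires P·MP_N = w: 16·32·N^(-1/3) = 64.
So N^(-1/3) = 0.125, which gives N = 512.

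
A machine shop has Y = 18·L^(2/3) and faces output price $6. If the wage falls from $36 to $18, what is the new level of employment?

From P·MP_L = w with MP_L = 12·L^(-1/3), the labor demand is L(w) = (72/w)^(3).
At w = 36: L = 8. At w = 18: L = 64.

L* = 64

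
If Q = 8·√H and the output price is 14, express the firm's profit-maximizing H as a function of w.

H(w) = 3136/w²

MP_H = (1/2)·8·H^(-1/2) = 4·H^(-1/2).
Setting P·MP_H = w: 56·H^(-1/2) = w.
Solving for H: H^(-1/2) = w/56, so H = (56/w)^(2).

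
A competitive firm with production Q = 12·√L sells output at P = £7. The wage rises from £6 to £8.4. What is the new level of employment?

From P·MP_L = w with MP_L = 6·L^(-1/2), the labor demand is L(w) = (42/w)^(2).
At w = 6: L = 49. At w = 8.4: L = 25.

L* = 25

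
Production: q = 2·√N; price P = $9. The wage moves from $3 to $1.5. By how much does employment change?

From P·MP_N = w with MP_N = N^(-1/2), the labor demand is N(w) = (9/w)^(2).
At w = 3: N = 9. At w = 1.5: N = 36.
ΔN = 36 − 9 = 27.

ΔN = 27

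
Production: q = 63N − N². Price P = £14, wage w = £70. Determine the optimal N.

The marginal product of N is MP_N = 63 − 2N.
A price-taking firm hires until the value of the marginal product equals the wage: P·MP_N = w, so 14·(63 − 2N) = 70.
Then 63 − 2N = 5, giving N = 29.

N* = 29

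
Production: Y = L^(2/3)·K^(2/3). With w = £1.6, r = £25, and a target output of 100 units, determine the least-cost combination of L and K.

Cost minimization requires the marginal rate of technical substitution to equal the input-price ratio: MP_L/MP_K = w/r.
Here MP_L/MP_K = (2/3)·(K/L)/(2/3) = (K/L). Setting this equal to 1.6/25 = 0.064 gives K = 0.064L.
Substituting into Y = 100: L^(2/3)·(0.064L)^(2/3) = 100.
Solving, L = 125 and K = 8.

L* = 125, K* = 8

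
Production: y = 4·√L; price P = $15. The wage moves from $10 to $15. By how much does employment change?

From P·MP_L = w with MP_L = 2·L^(-1/2), the labor demand is L(w) = (30/w)^(2).
At w = 10: L = 9. At w = 15: L = 4.
ΔL = 4 − 9 = -5.

ΔL = -5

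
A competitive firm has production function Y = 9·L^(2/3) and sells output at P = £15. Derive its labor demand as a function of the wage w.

L(w) = 729000/w³

MP_L = (2/3)·9·L^(-1/3) = 6·L^(-1/3).
Setting P·MP_L = w: 90·L^(-1/3) = w.
Solving for L: L^(-1/3) = w/90, so L = (90/w)^(3).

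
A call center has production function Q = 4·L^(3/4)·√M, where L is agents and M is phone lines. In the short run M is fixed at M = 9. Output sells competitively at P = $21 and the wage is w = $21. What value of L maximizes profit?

L* = 6561

With M = 9, MP_L = (3/4)·4·L^(-1/4)·9^(1/2) = 9·L^(-1/4).
Profit maximization for a price taker requires P·MP_L = w: 21·9·L^(-1/4) = 21.
So L^(-1/4) = 1/9, which gives L = 6561.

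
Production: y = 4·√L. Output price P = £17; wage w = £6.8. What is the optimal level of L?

MP_L = (1/2)·4·L^(-1/2) = 2·L^(-1/2).
Profit maximization for a price taker requires P·MP_L = w: 17·2·L^(-1/2) = 6.8.
So L^(-1/2) = 0.2, which gives L = 25.

L* = 25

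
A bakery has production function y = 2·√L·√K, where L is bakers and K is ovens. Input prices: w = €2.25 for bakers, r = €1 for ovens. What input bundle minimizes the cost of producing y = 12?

L* = 4, K* = 9

Cost minimization requires the marginal rate of technical substitution to equal the input-price ratio: MP_L/MP_K = w/r.
Here MP_L/MP_K = (1/2)·(K/L)/(1/2) = (K/L). Setting this equal to 2.25/1 = 2.25 gives K = 2.25L.
Substituting into y = 12: 2·L^(1/2)·(2.25L)^(1/2) = 12.
Solving, L = 4 and K = 9.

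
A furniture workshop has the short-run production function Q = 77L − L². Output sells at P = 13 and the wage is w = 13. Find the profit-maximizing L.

The marginal product of L is MP_L = 77 − 2L.
A price-taking firm hires until the value of the marginal product equals the wage: P·MP_L = w, so 13·(77 − 2L) = 13.
Then 77 − 2L = 1, giving L = 38.

L* = 38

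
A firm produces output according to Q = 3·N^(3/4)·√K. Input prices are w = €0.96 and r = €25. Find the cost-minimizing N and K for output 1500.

Cost minimization requires the marginal rate of technical substitution to equal the input-price ratio: MP_N/MP_K = w/r.
Here MP_N/MP_K = (3/4)·(K/N)/(1/2) = 1.5·(K/N). Setting this equal to 0.96/25 = 0.0384 gives K = 0.0256N.
Substituting into Q = 1500: 3·N^(3/4)·(0.0256N)^(1/2) = 1500.
Solving, N = 625 and K = 16.

N* = 625, K* = 16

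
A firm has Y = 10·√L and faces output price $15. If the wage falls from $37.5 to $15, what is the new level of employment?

From P·MP_L = w with MP_L = 5·L^(-1/2), the labor demand is L(w) = (75/w)^(2).
At w = 37.5: L = 4. At w = 15: L = 25.

L* = 25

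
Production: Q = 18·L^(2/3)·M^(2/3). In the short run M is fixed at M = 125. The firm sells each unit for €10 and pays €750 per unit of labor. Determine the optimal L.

With M = 125, MP_L = (2/3)·18·L^(-1/3)·125^(2/3) = 300·L^(-1/3).
Profit maximization for a price taker requires P·MP_L = w: 10·300·L^(-1/3) = 750.
So L^(-1/3) = 0.25, which gives L = 64.

L* = 64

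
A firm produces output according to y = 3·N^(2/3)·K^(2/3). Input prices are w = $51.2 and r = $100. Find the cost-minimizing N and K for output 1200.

N* = 125, K* = 64

Cost minimization requires the marginal rate of technical substitution to equal the input-price ratio: MP_N/MP_K = w/r.
Here MP_N/MP_K = (2/3)·(K/N)/(2/3) = (K/N). Setting this equal to 51.2/100 = 0.512 gives K = 0.512N.
Substituting into y = 1200: 3·N^(2/3)·(0.512N)^(2/3) = 1200.
Solving, N = 125 and K = 64.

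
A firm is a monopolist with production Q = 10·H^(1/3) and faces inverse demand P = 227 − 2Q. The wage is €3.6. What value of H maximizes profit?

H* = 125

Marginal revenue from the inverse demand is MR = 227 − 4Q.
The marginal product is MP_H = (10/3)·H^(-2/3).
A monopolist hires until marginal revenue product equals the wage: MR·MP_H = w.
At H, Q = 10·H^(1/3). Substituting and solving: (227 − 40·H^(1/3))·(10/3)·H^(-2/3) = 3.6 gives H = 125.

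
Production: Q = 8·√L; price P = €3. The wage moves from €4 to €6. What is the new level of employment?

From P·MP_L = w with MP_L = 4·L^(-1/2), the labor demand is L(w) = (12/w)^(2).
At w = 4: L = 9. At w = 6: L = 4.

L* = 4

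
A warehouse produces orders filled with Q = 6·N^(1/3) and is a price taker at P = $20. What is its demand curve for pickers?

MP_N = (1/3)·6·N^(-2/3) = 2·N^(-2/3).
Setting P·MP_N = w: 40·N^(-2/3) = w.
Solving for N: N^(-2/3) = w/40, so N = (40/w)^(3/2).

N(w) = (40/w)^(3/2)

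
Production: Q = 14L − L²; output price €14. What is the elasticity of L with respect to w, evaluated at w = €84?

From P·MP_L = w with MP_L = 14 − 2L, labor demand is L(w) = (14 − w/14)/2.
dL/dw = −1/(28) = -1/28.
At w = 84, L = 4, so ε = (dL/dw)·(w/L) = (-1/28)·(84/4) = -0.75.

ε = -0.75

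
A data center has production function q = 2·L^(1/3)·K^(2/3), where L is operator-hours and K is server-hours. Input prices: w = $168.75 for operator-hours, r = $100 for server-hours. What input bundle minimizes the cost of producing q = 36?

Cost minimization requires the marginal rate of technical substitution to equal the input-price ratio: MP_L/MP_K = w/r.
Here MP_L/MP_K = (1/3)·(K/L)/(2/3) = 0.5·(K/L). Setting this equal to 168.75/100 = 1.6875 gives K = 3.375L.
Substituting into q = 36: 2·L^(1/3)·(3.375L)^(2/3) = 36.
Solving, L = 8 and K = 27.

L* = 8, K* = 27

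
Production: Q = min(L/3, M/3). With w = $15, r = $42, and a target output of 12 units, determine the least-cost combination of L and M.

L* = 36, M* = 36

With a fixed-proportions technology, the cost-minimizing bundle uses no slack in either input: L/3 = M/3 = Q.
So L = 3·12 = 36 and M = 3·12 = 36.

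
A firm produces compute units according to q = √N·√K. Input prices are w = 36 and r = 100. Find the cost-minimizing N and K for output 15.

Cost minimization requires the marginal rate of technical substitution to equal the input-price ratio: MP_N/MP_K = w/r.
Here MP_N/MP_K = (1/2)·(K/N)/(1/2) = (K/N). Setting this equal to 36/100 = 0.36 gives K = 0.36N.
Substituting into q = 15: N^(1/2)·(0.36N)^(1/2) = 15.
Solving, N = 25 and K = 9.

N* = 25, K* = 9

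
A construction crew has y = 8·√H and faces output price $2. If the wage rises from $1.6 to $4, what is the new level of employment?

From P·MP_H = w with MP_H = 4·H^(-1/2), the labor demand is H(w) = (8/w)^(2).
At w = 1.6: H = 25. At w = 4: H = 4.

H* = 4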